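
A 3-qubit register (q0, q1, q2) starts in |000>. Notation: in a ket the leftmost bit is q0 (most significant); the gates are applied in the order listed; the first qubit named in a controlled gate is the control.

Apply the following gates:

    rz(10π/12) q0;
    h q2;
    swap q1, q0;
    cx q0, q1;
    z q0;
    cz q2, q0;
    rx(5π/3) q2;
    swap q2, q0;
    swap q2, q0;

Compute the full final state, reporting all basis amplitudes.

The final amplitudes are (sqrt(6) + sqrt(2)*I)*exp(7*I*pi/12)/4 on |000>, (sqrt(6) + sqrt(2)*I)*exp(7*I*pi/12)/4 on |001>, and 0 on every other basis state.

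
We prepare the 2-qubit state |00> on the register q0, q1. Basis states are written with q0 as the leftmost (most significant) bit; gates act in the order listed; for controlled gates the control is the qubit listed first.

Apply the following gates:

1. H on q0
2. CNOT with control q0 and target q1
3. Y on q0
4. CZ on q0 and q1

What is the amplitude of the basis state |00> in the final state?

The final state's coefficient on |00> equals 0.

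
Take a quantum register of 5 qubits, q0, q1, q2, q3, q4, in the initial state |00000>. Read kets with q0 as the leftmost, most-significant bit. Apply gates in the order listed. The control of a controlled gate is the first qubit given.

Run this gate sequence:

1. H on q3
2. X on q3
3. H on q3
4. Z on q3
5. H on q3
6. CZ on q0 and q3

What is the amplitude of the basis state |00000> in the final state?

|00000> carries amplitude sqrt(2)/2 in the final state. Key observation: steps 1-4 multiply out to the identity, so the circuit reduces to the remaining gates.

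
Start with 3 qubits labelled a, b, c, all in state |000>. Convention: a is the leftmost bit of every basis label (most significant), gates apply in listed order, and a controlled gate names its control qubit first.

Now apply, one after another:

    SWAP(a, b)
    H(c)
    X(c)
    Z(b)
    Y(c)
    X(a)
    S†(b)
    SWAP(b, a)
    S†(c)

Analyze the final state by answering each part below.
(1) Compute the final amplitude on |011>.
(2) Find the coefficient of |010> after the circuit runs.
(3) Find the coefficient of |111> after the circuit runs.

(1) The final state's coefficient on |011> equals sqrt(2)/2.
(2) The final state's coefficient on |010> equals -sqrt(2)*I/2.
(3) The final state's coefficient on |111> equals 0.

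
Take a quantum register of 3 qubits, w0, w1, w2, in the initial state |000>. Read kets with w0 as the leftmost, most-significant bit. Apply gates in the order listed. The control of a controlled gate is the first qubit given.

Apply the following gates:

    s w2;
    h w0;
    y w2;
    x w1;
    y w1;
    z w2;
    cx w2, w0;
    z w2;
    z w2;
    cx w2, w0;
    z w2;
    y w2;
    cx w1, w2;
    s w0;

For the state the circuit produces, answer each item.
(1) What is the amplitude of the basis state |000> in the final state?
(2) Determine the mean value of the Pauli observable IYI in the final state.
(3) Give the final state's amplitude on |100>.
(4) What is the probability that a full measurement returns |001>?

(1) The amplitude on |000> is -sqrt(2)*I/2. Key observation: the block from step 6 through step 11 cancels to the identity and can be dropped.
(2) The expectation value of IYI is 0.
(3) |100> carries amplitude sqrt(2)/2 in the final state.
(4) The probability of measuring |001> is 0.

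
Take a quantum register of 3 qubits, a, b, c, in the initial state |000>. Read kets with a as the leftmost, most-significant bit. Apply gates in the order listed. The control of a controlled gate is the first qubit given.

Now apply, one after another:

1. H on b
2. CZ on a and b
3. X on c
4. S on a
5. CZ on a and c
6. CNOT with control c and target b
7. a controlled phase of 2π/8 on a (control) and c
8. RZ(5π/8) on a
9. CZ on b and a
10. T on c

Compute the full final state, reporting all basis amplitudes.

The final amplitudes are -sqrt(2)*exp(15*I*pi/16)/2 on |001>, -sqrt(2)*exp(15*I*pi/16)/2 on |011>, and 0 on every other basis state.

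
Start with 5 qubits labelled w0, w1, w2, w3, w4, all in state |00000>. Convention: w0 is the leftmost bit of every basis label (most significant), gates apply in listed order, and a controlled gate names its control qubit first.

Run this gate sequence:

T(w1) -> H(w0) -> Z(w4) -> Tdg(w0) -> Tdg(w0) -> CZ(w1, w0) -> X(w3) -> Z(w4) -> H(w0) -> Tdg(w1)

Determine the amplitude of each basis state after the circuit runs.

After the circuit, the state carries amplitude 1/2 - I/2 on |00010>, 1/2 + I/2 on |10010>, and 0 on every other basis state.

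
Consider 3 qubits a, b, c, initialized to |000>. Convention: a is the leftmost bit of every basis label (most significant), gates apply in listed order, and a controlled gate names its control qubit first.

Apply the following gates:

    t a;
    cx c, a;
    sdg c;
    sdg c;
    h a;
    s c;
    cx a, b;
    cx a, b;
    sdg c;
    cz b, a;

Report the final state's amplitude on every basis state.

The resulting statevector has amplitude sqrt(2)/2 on |000>, sqrt(2)/2 on |100>, and 0 on every other basis state.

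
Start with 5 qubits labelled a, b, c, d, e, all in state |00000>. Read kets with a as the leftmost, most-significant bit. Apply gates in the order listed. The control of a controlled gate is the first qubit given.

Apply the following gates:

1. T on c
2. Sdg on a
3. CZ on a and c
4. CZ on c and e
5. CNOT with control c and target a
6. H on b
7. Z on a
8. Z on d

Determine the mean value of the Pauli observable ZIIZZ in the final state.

In the final state, ZIIZZ has expectation 1.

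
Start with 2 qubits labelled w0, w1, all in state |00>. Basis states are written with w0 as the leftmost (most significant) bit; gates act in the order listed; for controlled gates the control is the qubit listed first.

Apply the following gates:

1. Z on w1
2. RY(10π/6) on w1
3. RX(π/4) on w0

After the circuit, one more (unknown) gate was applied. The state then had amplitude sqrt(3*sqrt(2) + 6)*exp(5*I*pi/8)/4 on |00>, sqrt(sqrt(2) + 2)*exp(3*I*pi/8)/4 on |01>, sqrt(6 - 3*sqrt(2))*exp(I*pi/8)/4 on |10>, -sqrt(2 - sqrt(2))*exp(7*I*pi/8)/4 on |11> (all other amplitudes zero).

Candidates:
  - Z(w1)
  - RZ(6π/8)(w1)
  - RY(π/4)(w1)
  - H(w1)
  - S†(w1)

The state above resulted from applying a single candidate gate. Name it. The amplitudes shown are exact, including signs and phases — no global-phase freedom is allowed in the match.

It was RZ(6π/8)(w1) that produced the state shown.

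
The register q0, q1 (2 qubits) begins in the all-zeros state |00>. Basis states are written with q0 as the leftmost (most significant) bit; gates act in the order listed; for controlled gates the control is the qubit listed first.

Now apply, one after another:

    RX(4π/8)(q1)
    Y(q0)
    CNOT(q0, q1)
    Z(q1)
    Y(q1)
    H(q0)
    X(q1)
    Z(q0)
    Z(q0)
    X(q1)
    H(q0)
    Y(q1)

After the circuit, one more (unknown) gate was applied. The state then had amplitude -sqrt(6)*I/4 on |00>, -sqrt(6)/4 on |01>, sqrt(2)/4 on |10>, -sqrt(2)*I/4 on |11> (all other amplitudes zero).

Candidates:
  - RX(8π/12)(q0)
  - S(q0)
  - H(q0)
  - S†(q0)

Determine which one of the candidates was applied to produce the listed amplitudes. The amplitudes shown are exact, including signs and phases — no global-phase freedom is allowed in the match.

The unique candidate consistent with the amplitudes is RX(8π/12)(q0). Key observation: gates 5-12 undo each other exactly, leaving only the rest of the circuit to track.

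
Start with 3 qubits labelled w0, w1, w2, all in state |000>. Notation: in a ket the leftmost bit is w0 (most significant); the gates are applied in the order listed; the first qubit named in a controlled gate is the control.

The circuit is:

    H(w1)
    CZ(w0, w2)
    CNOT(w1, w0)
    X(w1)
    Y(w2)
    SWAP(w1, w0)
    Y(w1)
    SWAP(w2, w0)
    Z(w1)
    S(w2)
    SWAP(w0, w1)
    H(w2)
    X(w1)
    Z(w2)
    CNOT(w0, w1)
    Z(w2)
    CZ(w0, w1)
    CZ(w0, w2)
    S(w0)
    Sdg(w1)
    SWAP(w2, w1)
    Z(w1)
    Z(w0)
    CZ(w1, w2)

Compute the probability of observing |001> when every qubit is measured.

Outcome |001> occurs with probability 0.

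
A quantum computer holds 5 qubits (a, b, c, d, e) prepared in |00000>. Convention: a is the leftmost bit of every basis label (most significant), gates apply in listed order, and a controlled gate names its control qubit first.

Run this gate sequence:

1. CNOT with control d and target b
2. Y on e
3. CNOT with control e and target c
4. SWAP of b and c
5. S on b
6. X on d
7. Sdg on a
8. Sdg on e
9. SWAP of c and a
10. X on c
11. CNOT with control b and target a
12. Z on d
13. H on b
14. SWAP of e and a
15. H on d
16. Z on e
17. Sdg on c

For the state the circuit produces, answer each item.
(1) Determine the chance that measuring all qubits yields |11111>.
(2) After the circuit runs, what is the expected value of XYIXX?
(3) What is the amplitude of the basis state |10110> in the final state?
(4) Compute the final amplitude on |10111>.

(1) A full measurement returns |11111> with probability 1/4.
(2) In the final state, XYIXX has expectation 0.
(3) |10110> carries amplitude 0 in the final state.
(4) |10111> carries amplitude -1/2 in the final state.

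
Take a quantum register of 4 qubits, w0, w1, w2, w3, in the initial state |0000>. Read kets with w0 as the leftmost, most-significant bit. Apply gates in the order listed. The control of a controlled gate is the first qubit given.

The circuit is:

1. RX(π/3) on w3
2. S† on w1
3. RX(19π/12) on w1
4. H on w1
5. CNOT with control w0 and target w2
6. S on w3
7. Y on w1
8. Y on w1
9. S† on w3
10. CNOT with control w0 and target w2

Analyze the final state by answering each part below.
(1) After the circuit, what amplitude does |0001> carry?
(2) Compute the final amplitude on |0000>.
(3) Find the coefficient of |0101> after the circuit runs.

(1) The amplitude on |0001> is -sqrt(6*sqrt(2) + 12)/16 + sqrt(4 - 2*sqrt(2))/16 + I*sqrt(12 - 6*sqrt(2))/16 + I*sqrt(2*sqrt(2) + 4)/16. Key observation: gates 5-10 undo each other exactly, leaving only the rest of the circuit to track.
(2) The final state's coefficient on |0000> equals -sqrt(6*sqrt(2) + 12)/16 - 3*sqrt(4 - 2*sqrt(2))/16 - 3*I*sqrt(2*sqrt(2) + 4)/16 + I*sqrt(12 - 6*sqrt(2))/16.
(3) The final state's coefficient on |0101> equals -sqrt(4 - 2*sqrt(2))/16 + sqrt(6*sqrt(2) + 12)/16 + I*sqrt(12 - 6*sqrt(2))/16 + I*sqrt(2*sqrt(2) + 4)/16.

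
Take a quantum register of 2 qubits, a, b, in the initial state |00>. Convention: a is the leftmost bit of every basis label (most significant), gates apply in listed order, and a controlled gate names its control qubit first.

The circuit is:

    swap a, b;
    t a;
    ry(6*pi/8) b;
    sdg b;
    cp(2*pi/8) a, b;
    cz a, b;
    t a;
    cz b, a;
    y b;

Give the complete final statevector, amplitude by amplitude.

After the circuit, the state carries amplitude -sqrt(sqrt(2) + 2)/2 on |00>, I*sqrt(2 - sqrt(2))/2 on |01>, 0 on |10>, 0 on |11>.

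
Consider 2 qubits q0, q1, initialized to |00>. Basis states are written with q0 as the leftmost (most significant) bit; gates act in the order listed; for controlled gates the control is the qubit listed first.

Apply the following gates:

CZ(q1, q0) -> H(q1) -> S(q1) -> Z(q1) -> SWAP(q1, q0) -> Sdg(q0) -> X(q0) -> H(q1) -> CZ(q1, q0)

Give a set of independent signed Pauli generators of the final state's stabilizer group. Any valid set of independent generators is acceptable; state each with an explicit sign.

One valid set of independent stabilizer generators is -XZ, +ZX (any independent generating set of the same group is equally correct).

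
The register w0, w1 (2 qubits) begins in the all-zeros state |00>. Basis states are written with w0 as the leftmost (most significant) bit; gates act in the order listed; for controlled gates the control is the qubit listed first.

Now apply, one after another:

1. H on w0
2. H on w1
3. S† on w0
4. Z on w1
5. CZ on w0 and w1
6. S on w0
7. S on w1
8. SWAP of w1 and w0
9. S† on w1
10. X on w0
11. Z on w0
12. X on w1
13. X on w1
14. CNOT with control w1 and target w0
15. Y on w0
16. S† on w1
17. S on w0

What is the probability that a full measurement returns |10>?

Outcome |10> occurs with probability 1/4. Key observation: steps 12-13 multiply out to the identity, so the circuit reduces to the remaining gates.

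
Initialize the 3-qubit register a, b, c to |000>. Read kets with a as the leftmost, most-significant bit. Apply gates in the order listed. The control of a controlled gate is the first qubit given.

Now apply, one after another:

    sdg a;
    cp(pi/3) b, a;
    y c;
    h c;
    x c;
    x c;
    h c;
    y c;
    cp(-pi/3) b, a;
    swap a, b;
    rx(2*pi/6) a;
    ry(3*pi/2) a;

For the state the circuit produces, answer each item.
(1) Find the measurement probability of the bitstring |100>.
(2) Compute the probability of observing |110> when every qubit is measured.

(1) The probability of measuring |100> is 1/2.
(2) Outcome |110> occurs with probability 0.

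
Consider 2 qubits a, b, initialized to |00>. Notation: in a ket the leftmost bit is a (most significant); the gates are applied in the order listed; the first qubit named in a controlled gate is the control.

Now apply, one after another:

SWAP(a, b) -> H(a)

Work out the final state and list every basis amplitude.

The resulting statevector has amplitude sqrt(2)/2 on |00>, 0 on |01>, sqrt(2)/2 on |10>, 0 on |11>.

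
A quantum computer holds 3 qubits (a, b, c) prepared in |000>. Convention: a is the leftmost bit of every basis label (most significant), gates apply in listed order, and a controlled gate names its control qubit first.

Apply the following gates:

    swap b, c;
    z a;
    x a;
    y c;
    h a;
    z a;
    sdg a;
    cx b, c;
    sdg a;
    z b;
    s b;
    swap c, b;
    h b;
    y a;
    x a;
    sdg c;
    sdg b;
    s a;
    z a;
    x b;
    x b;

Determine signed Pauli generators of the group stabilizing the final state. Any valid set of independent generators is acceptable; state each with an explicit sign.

One valid set of independent stabilizer generators is -YII, +IYI, +IIZ (any independent generating set of the same group is equally correct).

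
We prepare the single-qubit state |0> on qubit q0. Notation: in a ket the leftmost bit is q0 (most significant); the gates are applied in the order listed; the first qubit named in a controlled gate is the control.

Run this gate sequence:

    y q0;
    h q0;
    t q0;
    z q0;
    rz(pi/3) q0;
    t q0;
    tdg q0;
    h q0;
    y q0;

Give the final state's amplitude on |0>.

The final state's coefficient on |0> equals (-1 + exp(7*I*pi/12))*exp(5*I*pi/6)/2.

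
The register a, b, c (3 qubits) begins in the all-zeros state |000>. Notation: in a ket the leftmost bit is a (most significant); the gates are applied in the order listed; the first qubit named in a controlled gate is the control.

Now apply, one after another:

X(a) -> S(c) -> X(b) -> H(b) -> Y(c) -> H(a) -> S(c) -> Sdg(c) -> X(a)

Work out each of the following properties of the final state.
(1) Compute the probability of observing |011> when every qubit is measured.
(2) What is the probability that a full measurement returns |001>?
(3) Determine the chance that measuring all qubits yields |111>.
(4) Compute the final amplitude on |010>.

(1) The probability of measuring |011> is 1/4.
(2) A full measurement returns |001> with probability 1/4.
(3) Outcome |111> occurs with probability 1/4.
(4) The amplitude on |010> is 0.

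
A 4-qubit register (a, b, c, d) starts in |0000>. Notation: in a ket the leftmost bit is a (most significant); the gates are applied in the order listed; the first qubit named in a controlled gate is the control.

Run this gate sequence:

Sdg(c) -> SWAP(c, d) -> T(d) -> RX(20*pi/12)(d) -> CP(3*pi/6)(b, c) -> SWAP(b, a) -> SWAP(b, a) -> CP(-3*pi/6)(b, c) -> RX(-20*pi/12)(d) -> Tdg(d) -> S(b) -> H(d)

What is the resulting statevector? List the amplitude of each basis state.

The final amplitudes are sqrt(2)/2 on |0000>, sqrt(2)/2 on |0001>, and 0 on every other basis state.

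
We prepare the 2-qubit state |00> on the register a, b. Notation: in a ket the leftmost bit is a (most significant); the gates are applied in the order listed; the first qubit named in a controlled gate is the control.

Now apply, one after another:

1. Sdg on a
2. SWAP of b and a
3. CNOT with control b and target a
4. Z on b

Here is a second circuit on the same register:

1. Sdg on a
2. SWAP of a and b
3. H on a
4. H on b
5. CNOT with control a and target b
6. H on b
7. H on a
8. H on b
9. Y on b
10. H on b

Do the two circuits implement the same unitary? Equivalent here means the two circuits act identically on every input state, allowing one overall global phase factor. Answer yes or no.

No, they are not equivalent — no single phase factor reconciles the two unitaries.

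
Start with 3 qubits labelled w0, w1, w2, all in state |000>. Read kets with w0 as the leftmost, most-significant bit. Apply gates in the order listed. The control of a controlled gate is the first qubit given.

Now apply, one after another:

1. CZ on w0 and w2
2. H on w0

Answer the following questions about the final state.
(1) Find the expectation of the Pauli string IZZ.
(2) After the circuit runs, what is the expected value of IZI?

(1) In the final state, IZZ has expectation 1.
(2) The observable IZI averages to 1.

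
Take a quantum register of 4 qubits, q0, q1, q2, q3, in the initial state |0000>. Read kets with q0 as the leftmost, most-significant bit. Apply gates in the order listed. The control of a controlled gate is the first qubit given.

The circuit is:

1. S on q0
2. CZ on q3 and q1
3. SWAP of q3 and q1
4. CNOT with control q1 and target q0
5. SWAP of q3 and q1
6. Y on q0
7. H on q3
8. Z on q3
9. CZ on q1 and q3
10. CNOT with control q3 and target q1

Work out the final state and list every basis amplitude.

The resulting statevector has amplitude sqrt(2)*I/2 on |1000>, -sqrt(2)*I/2 on |1101>, and 0 on every other basis state.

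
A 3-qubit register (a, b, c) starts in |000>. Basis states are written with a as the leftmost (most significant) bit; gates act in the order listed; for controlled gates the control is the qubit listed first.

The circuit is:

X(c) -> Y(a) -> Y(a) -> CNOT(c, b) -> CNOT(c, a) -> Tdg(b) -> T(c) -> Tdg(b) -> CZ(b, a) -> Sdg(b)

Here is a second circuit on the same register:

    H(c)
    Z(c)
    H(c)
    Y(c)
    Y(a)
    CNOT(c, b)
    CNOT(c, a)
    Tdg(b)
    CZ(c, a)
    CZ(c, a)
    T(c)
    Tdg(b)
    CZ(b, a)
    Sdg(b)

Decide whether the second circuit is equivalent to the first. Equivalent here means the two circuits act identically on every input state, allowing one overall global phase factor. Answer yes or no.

No — the two circuits implement different unitaries, even allowing a global phase.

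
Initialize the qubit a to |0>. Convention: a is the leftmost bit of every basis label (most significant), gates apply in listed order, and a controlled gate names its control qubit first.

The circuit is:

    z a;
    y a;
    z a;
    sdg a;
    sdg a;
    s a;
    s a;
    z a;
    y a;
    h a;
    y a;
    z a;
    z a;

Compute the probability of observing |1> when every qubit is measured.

The probability of measuring |1> is 1/2.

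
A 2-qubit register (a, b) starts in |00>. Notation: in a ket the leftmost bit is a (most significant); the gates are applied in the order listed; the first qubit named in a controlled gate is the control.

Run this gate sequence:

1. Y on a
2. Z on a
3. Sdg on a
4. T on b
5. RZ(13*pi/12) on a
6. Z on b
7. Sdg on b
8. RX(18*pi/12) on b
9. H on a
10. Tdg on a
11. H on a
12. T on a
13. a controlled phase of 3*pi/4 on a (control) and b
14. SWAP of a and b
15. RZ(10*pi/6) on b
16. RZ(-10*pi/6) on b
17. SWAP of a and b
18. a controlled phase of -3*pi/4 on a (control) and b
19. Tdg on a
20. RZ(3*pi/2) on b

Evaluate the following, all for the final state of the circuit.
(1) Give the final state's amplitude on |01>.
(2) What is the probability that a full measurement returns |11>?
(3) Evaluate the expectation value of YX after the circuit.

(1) |01> carries amplitude sqrt(2)*(1 - exp(I*pi/4))*exp(13*I*pi/24)/4 in the final state. Key observation: the block from step 12 through step 19 cancels to the identity and can be dropped.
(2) A full measurement returns |11> with probability sqrt(2)/8 + 1/4.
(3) The expectation value of YX is -sqrt(2)/2.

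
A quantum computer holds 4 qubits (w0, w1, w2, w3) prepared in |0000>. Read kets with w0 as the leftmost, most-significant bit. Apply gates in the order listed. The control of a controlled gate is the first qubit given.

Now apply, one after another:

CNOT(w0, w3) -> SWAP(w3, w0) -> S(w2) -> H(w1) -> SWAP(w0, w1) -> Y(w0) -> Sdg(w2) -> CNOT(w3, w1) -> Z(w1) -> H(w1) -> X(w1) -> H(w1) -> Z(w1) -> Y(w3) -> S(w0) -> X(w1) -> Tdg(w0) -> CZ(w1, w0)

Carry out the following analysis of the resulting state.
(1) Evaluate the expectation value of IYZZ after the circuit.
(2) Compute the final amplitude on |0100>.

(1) The expectation value of IYZZ is 0. Key observation: gates 10-13 undo each other exactly, leaving only the rest of the circuit to track.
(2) |0100> carries amplitude 0 in the final state.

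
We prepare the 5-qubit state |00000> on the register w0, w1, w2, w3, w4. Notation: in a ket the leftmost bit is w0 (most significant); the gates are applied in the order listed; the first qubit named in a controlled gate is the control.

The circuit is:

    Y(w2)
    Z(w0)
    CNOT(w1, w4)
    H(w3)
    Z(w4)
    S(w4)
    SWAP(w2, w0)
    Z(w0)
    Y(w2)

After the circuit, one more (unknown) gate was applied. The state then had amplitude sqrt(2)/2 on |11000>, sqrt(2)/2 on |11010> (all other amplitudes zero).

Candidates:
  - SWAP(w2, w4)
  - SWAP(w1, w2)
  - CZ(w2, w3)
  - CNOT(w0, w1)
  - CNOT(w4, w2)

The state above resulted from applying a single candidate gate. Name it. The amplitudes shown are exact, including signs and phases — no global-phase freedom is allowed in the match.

The unique candidate consistent with the amplitudes is SWAP(w1, w2).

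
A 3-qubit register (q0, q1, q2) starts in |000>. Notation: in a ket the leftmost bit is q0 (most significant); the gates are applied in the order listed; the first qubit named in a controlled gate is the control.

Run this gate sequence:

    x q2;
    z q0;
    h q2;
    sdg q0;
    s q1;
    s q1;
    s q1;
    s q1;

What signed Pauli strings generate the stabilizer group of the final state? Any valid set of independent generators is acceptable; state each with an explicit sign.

The final state is stabilized by the group generated by -IIX, +ZII, +IZI; other independent generating sets are equally valid. Key observation: steps 5-8 multiply out to the identity, so the circuit reduces to the remaining gates.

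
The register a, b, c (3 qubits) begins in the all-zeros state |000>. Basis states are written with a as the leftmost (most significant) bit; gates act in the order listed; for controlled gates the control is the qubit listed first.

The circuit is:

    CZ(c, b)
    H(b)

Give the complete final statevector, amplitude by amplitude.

The resulting statevector has amplitude sqrt(2)/2 on |000>, sqrt(2)/2 on |010>, and 0 on every other basis state.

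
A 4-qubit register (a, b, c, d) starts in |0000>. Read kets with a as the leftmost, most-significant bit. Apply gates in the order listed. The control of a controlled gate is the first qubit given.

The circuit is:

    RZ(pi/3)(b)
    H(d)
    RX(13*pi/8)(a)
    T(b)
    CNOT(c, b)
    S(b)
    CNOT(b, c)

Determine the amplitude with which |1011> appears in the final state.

The final state's coefficient on |1011> equals 0.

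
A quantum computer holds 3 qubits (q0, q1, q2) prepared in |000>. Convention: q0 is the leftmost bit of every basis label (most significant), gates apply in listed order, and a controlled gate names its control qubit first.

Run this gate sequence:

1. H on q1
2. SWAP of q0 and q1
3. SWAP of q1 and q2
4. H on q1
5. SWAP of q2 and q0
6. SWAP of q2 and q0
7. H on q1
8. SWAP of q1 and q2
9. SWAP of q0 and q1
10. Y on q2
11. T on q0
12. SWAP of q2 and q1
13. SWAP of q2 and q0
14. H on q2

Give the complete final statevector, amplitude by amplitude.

The final amplitudes are 0 on |000>, 0 on |001>, I/2 on |010>, I/2 on |011>, 0 on |100>, 0 on |101>, I/2 on |110>, I/2 on |111>. Key observation: steps 2-9 multiply out to the identity, so the circuit reduces to the remaining gates.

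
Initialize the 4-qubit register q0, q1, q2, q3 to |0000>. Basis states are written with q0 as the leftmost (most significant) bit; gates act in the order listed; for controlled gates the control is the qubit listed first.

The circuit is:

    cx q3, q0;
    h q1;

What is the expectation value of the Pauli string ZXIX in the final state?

In the final state, ZXIX has expectation 0.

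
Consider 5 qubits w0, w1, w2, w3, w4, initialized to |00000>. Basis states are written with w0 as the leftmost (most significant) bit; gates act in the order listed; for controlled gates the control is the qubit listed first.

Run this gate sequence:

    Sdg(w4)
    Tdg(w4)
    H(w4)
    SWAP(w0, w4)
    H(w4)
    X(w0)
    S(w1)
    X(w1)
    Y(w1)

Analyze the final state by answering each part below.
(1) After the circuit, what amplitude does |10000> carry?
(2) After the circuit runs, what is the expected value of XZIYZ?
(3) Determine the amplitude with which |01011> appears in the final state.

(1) The amplitude on |10000> is -I/2.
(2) In the final state, XZIYZ has expectation 0.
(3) The amplitude on |01011> is 0.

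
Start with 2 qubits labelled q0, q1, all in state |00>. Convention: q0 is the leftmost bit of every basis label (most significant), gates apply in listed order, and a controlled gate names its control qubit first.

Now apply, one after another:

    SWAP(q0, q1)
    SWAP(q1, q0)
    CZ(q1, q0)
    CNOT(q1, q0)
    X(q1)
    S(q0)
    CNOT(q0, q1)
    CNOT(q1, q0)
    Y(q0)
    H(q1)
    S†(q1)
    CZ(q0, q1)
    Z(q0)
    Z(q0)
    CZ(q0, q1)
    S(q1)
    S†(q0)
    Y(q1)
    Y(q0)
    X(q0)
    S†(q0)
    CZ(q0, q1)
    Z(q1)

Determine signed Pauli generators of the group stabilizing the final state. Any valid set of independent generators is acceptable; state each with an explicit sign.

The stabilizer group can be generated by -IX, +ZI, among other valid generating sets.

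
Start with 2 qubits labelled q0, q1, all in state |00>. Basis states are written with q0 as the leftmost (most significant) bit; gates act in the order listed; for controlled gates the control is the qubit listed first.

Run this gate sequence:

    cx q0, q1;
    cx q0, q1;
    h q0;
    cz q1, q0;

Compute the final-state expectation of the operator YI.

The observable YI averages to 0. Key observation: gates 1-2 undo each other exactly, leaving only the rest of the circuit to track.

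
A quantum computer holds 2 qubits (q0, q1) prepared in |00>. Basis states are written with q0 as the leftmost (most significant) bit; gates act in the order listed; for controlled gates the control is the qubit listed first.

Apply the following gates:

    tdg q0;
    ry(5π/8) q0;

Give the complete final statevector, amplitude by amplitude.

The final amplitudes are cos(5*pi/16) on |00>, 0 on |01>, sin(5*pi/16) on |10>, 0 on |11>.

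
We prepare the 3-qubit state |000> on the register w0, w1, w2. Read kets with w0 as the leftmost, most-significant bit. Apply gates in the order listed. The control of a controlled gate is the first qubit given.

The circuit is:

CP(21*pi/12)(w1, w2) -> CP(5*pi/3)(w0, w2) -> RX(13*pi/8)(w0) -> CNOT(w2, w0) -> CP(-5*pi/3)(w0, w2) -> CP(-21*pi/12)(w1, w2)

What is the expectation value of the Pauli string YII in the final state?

The observable YII averages to sqrt(sqrt(2) + 2)/2.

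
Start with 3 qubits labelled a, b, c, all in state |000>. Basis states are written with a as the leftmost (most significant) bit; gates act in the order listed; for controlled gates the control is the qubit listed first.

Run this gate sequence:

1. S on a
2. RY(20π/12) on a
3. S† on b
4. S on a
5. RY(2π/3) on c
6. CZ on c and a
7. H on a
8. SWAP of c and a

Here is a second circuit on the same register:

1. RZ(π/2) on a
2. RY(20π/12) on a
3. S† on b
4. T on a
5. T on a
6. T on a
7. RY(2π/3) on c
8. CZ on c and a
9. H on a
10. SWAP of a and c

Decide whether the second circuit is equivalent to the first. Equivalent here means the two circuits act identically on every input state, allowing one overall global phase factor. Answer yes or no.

No, they are not equivalent — no single phase factor reconciles the two unitaries.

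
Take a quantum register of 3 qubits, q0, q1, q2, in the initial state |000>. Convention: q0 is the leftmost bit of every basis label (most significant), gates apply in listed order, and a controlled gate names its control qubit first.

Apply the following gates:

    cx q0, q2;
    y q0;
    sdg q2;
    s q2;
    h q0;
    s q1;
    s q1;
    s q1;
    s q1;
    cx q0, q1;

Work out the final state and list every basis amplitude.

After the circuit, the state carries amplitude sqrt(2)*I/2 on |000>, -sqrt(2)*I/2 on |110>, and 0 on every other basis state. Key observation: gates 6-9 undo each other exactly, leaving only the rest of the circuit to track.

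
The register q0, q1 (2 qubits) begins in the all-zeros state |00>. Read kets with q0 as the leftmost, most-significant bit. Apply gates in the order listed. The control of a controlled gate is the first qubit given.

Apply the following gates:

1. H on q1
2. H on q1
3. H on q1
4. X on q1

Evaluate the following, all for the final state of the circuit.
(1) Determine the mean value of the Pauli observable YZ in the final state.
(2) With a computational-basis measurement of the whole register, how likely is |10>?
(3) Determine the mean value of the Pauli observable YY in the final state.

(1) The observable YZ averages to 0. Key observation: the block from step 2 through step 3 cancels to the identity and can be dropped.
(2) A full measurement returns |10> with probability 0.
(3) In the final state, YY has expectation 0.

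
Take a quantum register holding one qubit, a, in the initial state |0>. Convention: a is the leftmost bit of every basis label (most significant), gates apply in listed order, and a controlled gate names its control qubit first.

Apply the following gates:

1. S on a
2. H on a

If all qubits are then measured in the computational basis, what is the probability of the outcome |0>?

A full measurement returns |0> with probability 1/2.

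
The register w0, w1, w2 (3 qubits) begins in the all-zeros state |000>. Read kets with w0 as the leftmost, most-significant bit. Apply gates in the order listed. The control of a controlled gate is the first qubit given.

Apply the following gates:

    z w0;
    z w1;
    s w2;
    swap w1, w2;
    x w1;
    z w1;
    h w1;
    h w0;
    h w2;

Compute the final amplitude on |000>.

The amplitude on |000> is -sqrt(2)/4.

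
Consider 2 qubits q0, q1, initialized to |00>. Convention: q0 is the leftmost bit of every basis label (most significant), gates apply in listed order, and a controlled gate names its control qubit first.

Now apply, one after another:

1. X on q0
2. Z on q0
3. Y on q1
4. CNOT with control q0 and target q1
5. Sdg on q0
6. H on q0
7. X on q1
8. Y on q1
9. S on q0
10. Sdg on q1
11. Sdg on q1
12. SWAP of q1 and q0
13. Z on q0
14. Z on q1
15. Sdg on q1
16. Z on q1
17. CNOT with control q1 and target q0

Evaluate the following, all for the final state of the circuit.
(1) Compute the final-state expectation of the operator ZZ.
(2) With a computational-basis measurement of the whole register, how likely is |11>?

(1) The expectation value of ZZ is 1.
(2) A full measurement returns |11> with probability 1/2.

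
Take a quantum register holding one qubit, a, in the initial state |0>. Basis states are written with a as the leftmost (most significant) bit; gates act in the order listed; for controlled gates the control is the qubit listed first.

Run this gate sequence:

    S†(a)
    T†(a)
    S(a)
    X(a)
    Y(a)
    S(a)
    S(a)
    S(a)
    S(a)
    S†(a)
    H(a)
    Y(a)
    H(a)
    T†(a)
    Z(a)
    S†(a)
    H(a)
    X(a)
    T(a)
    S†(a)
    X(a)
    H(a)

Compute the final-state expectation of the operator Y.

The expectation value of Y is sqrt(2)/2. Key observation: the block from step 6 through step 9 cancels to the identity and can be dropped.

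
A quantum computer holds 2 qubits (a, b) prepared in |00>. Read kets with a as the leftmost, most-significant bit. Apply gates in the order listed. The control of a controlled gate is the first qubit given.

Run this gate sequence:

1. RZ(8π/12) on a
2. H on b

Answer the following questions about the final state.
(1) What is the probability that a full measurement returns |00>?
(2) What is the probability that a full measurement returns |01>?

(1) Outcome |00> occurs with probability 1/2.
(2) A full measurement returns |01> with probability 1/2.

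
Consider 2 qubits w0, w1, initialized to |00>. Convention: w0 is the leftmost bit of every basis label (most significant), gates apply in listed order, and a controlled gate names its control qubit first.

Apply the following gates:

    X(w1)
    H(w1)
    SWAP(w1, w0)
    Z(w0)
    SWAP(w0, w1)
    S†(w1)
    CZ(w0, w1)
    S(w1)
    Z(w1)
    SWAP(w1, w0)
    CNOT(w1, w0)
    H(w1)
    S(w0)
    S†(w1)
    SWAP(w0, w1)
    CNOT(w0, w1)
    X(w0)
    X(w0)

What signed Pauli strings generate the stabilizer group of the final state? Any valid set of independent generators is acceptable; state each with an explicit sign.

The stabilizer group can be generated by -XZ, -ZY, among other valid generating sets.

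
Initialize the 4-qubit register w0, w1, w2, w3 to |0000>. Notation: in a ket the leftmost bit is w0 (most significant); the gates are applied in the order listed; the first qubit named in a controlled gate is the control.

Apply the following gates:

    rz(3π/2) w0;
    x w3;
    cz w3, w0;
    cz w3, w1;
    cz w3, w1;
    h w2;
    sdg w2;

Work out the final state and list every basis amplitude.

The resulting statevector has amplitude -sqrt(2)*exp(I*pi/4)/2 on |0001>, sqrt(2)*exp(3*I*pi/4)/2 on |0011>, and 0 on every other basis state. Key observation: gates 4-5 undo each other exactly, leaving only the rest of the circuit to track.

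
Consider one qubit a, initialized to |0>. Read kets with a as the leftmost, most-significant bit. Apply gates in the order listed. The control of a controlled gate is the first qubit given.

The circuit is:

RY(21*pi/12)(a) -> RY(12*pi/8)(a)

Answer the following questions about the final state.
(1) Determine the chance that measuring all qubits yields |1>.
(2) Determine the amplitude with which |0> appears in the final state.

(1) The probability of measuring |1> is sqrt(2)/4 + 1/2.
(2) |0> carries amplitude sqrt(2)*(-sqrt(2 - sqrt(2)) + sqrt(sqrt(2) + 2))/4 in the final state.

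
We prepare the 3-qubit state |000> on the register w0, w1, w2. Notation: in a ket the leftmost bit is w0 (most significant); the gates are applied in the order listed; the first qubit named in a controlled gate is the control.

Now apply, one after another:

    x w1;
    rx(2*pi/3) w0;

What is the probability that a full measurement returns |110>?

The probability of measuring |110> is 3/4.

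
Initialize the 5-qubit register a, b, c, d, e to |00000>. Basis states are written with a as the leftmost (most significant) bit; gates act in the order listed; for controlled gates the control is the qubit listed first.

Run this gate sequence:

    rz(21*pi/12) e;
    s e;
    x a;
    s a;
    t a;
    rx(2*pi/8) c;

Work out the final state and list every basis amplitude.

After the circuit, the state carries amplitude -sqrt(sqrt(2) + 2)*exp(7*I*pi/8)/2 on |10000>, -sqrt(2 - sqrt(2))*exp(3*I*pi/8)/2 on |10100>, and 0 on every other basis state.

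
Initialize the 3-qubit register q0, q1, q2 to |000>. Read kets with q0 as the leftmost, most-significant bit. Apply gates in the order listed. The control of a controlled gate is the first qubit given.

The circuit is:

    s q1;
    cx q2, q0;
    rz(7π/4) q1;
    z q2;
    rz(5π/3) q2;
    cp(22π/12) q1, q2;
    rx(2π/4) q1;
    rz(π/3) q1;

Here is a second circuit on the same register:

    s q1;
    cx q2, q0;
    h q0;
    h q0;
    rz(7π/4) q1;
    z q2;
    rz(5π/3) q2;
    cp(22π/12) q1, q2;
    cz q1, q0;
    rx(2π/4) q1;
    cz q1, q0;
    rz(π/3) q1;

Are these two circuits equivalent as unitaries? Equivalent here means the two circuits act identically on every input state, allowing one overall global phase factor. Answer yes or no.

No — the two circuits implement different unitaries, even allowing a global phase.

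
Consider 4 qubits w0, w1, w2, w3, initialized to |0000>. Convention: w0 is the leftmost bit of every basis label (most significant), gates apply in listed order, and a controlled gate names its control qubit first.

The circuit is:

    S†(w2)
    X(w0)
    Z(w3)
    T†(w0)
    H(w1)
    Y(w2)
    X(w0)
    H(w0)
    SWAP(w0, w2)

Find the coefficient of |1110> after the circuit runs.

The amplitude on |1110> is exp(I*pi/4)/2.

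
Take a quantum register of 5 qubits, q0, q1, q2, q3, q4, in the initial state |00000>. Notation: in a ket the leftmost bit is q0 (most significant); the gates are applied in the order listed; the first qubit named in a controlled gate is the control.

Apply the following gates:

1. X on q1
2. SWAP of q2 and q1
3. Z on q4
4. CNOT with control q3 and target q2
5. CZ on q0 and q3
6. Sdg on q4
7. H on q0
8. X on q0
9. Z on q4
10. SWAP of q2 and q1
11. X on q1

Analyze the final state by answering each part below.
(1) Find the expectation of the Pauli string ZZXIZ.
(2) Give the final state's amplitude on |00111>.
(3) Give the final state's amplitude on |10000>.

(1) The observable ZZXIZ averages to 0.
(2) |00111> carries amplitude 0 in the final state.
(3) |10000> carries amplitude sqrt(2)/2 in the final state.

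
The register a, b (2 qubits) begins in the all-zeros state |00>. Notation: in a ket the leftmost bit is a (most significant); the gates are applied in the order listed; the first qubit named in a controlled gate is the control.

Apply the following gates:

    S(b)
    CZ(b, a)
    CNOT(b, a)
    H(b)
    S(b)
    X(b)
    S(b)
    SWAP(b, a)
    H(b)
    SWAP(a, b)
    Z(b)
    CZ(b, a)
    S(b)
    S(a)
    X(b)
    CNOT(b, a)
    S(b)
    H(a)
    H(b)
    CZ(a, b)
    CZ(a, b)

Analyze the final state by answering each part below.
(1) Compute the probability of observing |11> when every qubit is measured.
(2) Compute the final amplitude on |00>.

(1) The probability of measuring |11> is 1/4.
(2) The final state's coefficient on |00> equals -I/2.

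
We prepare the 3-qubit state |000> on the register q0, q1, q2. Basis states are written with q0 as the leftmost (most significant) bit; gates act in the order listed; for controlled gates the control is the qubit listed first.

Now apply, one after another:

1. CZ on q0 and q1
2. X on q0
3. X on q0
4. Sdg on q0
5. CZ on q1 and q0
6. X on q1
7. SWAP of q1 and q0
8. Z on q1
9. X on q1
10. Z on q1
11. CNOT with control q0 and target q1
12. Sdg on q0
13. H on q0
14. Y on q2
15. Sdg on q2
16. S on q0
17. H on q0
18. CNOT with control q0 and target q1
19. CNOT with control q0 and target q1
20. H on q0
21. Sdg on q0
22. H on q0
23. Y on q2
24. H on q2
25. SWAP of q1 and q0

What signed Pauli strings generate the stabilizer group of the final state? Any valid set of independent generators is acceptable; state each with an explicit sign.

The final state is stabilized by the group generated by +IIX, +ZII, -IZI; other independent generating sets are equally valid. Key observation: the block from step 16 through step 21 cancels to the identity and can be dropped.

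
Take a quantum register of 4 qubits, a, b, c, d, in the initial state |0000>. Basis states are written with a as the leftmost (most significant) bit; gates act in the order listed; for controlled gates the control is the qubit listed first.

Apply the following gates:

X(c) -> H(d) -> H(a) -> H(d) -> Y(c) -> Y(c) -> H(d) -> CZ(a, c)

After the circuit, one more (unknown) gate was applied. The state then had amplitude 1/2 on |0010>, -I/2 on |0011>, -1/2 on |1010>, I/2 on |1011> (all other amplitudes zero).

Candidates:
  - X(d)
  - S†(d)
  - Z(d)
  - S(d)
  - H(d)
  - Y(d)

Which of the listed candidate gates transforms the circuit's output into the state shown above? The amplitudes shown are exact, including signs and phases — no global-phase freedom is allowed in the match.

It was S†(d) that produced the state shown. Key observation: steps 4-7 multiply out to the identity, so the circuit reduces to the remaining gates.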